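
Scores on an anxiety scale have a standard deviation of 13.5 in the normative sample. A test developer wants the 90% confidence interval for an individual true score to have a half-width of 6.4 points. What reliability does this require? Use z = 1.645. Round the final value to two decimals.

0.92

SEM needed = half-width / z = 6.4/1.645 ≈ 3.8906
Required reliability = 1 − (SEM/SD)² = 1 − 0.0831 ≈ 0.9169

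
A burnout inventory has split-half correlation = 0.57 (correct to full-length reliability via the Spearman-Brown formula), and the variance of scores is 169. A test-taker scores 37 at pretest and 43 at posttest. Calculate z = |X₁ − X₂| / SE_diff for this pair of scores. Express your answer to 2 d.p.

SD = √169 ≈ 13.0000
r_full = 2·0.57 / (1 + 0.57) ≈ 0.7261
SEM = 13.0000 · √(1 − 0.7261) = 13.0000 · √0.2739 ≈ 13.0000 · 0.5233 ≈ 6.8034
Standard error of the difference = 6.8034·√2 ≈ 9.6215
z = |37 − 43| / 9.6215 = 6 / 9.6215 ≈ 0.6236

0.62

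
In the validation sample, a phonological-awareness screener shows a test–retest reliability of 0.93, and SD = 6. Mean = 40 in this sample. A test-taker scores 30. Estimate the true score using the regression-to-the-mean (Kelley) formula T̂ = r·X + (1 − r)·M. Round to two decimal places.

30.70

T̂ = r·X + (1 − r)·M = 0.93000·30 + 0.07000·40 = 27.90000 + 2.80000 ≈ 30.70000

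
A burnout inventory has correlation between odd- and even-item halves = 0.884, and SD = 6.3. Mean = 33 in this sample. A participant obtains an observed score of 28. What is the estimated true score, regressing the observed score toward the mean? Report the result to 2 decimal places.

28.31

Full-length reliability (Spearman-Brown) = 2(0.884)/(1+0.884) ≃ 0.938
Estimated true score = 0.938·28 + (1 − 0.938)·33 ≃ 28.308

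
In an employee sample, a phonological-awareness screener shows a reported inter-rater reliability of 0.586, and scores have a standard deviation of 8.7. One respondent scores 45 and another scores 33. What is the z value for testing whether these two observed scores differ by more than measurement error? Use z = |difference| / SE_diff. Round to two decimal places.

1.52

SEM = 8.7000 × √(1 − 0.5860) = 8.7000 × √0.4140 ≃ 8.7000 × 0.6434 ≃ 5.5978
SE_diff = SEM × √2 ≃ 5.5978 × 1.4142 ≃ 7.9165
z = 12 / 7.9165 ≃ 1.5158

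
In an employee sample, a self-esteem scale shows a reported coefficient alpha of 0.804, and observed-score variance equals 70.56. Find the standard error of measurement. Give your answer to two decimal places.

σ = 70.56^(1/2) = 8.40000
SEM = 8.40000 × √(1 − 0.80400) = 8.40000 × √0.19600 ≈ 8.40000 × 0.44272 ≈ 3.71884

3.72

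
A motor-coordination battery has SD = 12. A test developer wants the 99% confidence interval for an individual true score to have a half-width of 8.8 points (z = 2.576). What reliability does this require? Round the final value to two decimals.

0.92

Required SEM = 8.8 / 2.576 ≃ 3.4161
Required reliability = 1 − (SEM/SD)² = 1 − 0.0810 ≃ 0.9190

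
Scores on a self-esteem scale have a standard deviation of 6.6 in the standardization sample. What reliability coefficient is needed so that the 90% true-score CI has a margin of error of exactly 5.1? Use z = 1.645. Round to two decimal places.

0.78

Required SEM = 5.1 / 1.645 ≈ 3.100
Required reliability = 1 − (SEM/SD)² = 1 − 0.221 ≈ 0.779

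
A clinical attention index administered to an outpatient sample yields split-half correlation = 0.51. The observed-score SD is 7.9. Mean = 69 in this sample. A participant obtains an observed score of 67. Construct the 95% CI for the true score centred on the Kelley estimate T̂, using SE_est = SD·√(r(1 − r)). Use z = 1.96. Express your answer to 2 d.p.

Spearman-Brown: r = 2(0.51) / (1 + 0.51) = 1.020 / 1.510 ≈ 0.675
Estimated true score = 0.675*67 + (1 − 0.675)*69 ≈ 67.649
SE_est = SD * √(r(1 − r)) = 7.900 * √0.219 ≈ 7.900 * 0.468 ≈ 3.699
95% CI: 67.649 ± 7.249 ≈ (60.400, 74.898)

[60.40, 74.90]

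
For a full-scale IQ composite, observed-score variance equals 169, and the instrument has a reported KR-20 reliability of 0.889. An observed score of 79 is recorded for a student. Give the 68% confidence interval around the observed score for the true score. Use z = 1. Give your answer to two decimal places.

[74.67, 83.33]

SD = √169 ≃ 13.0000
The standard error of measurement is 13.0000×√(1 − 0.8890) ≃ 13.0000×0.3332 ≃ 4.3312.
1 × SEM ≃ 4.3312
Interval: (74.6688, 83.3312)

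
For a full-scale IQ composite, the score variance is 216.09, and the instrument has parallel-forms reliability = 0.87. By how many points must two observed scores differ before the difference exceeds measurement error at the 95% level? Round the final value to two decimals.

14.69

SD = √216.09 = 14.700
SEM = 14.700 * √(1 − 0.870) = 14.700 * √0.130 ≈ 14.700 * 0.361 ≈ 5.300
SE_diff = √2 * SEM ≈ 7.496
Minimum reliable difference = 1.96 * SE_diff ≈ 1.96 * 7.496 ≈ 14.691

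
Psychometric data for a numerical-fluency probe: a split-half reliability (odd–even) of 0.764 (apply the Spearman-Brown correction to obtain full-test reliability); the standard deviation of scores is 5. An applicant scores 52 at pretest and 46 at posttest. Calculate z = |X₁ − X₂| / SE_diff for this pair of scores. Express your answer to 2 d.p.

Full-length reliability (Spearman-Brown) = 2(0.764)/(1+0.764) ≈ 0.866
SEM = 5.000 × √(1 − 0.866) = 5.000 × √0.134 ≈ 5.000 × 0.366 ≈ 1.829
SE_diff = √2 × SEM ≈ 2.586
z = 6 / 2.586 ≈ 2.320

2.32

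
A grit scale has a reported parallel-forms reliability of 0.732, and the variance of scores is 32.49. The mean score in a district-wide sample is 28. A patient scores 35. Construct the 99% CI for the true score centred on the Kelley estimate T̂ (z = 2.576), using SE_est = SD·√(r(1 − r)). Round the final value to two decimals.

σ = 32.49^(1/2) = 5.7000
T̂ = r·X + (1 − r)·M = 0.7320·35 + 0.2680·28 = 25.6200 + 7.5040 ≃ 33.1240
SE_est = SD · √(r(1 − r)) = 5.7000 · √0.1962 ≃ 5.7000 · 0.4429 ≃ 2.5246
CI = 33.1240 ± 2.576 · 2.5246 → [26.6206, 39.6274]

[26.62, 39.63]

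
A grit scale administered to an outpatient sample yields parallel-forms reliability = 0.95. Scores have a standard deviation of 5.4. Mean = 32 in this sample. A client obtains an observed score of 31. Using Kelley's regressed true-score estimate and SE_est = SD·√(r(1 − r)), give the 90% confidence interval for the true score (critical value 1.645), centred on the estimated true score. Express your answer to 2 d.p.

[29.11, 32.99]

T̂ = r·X + (1 − r)·M = 0.9500·31 + 0.0500·32 = 29.4500 + 1.6000 ≈ 31.0500
SE_est = 5.4000·√(0.9500·0.0500) ≈ 1.1769
90% CI: 31.0500 ± 1.9360 ≈ (29.1140, 32.9860)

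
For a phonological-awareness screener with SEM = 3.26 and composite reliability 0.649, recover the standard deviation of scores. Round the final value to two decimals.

σ = SEM·(1 − r)^(−1/2) ≈ 3.26*1.68790 ≈ 5.50255

5.50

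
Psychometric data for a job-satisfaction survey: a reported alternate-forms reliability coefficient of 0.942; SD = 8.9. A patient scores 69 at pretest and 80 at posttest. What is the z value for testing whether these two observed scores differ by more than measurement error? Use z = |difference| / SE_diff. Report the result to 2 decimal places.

3.63

SEM = 8.90000 * √(1 − 0.94200) = 8.90000 * √0.05800 ≃ 8.90000 * 0.24083 ≃ 2.14340
SE_diff = √2 * SEM ≃ 3.03123
z = |69 − 80| / 3.03123 = 11 / 3.03123 ≃ 3.62889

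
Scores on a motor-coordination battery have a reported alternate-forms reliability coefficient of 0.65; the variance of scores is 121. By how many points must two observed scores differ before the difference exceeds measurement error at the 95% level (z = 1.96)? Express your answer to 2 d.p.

18.04

SD = √121 ≈ 11.0000
SEM = 11.0000×√(1 − 0.6500) ≈ 6.5077
SE_diff = √2 × SEM ≈ 9.2033
Minimum reliable difference = 1.96 × SE_diff ≈ 1.96 × 9.2033 ≈ 18.0384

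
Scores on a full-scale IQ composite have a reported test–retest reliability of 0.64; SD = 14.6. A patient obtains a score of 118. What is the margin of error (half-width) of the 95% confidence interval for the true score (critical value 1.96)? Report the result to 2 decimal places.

17.17

The standard error of measurement is 14.6000*√(1 − 0.6400) ≈ 14.6000*0.6000 ≈ 8.7600.
Margin = 1.96 * 8.7600 ≈ 17.1696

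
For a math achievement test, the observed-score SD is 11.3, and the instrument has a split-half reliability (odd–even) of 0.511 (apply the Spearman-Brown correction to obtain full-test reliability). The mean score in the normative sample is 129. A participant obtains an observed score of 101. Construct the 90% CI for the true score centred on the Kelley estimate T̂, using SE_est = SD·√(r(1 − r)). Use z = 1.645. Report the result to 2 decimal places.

[101.36, 118.76]

Full-length reliability (Spearman-Brown) = 2(0.511)/(1+0.511) ≃ 0.6764
Estimated true score = 0.6764·101 + (1 − 0.6764)·129 ≃ 110.0615
SE_est = SD · √(r(1 − r)) = 11.3000 · √0.2189 ≃ 11.3000 · 0.4679 ≃ 5.2868
90% CI: 110.0615 ± 8.6968 ≃ (101.3647, 118.7584)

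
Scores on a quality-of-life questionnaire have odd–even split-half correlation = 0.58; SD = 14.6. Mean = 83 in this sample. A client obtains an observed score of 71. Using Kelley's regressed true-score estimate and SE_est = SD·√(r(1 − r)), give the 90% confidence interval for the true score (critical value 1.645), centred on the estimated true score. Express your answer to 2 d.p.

Full-length reliability (Spearman-Brown) = 2(0.58)/(1+0.58) ≃ 0.734
Estimated true score = 0.734*71 + (1 − 0.734)*83 ≃ 74.190
SE_est = SD * √(r(1 − r)) = 14.600 * √0.195 ≃ 14.600 * 0.442 ≃ 6.450
90% CI: 74.190 ± 10.610 ≃ (63.580, 84.800)

[63.58, 84.80]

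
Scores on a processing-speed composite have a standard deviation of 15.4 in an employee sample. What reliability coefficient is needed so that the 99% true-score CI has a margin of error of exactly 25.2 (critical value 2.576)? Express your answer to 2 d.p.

Required SEM = 25.2 / 2.576 ≃ 9.783
r = 1 − (9.783/15.4)² ≃ 1 − 0.404 ≃ 0.596

0.60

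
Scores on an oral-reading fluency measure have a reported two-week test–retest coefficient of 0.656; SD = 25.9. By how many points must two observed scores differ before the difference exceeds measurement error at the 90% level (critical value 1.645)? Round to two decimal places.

SEM = 25.900·√(1 − 0.656) ≃ 15.191
SE_diff = √2 · SEM ≃ 21.483
Smallest detectable difference = 1.645·21.483 ≃ 35.339

35.34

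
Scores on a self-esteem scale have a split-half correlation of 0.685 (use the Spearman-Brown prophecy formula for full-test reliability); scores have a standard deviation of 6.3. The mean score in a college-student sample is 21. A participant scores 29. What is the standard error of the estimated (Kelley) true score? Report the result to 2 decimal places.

r_full = 2·0.685 / (1 + 0.685) ≃ 0.813
SE_est = SD · √(r(1 − r)) = 6.300 · √0.152 ≃ 6.300 · 0.390 ≃ 2.456

2.46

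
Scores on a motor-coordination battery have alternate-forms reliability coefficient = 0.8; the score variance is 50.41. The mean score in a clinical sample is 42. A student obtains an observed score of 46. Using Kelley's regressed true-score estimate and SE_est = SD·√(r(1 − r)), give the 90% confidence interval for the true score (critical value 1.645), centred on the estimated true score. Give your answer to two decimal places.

[40.53, 49.87]

σ = 50.41^(1/2) = 7.100
T̂ = 0.800(46) + 0.200(42) ≈ 45.200
SE_est = SD * √(r(1 − r)) = 7.100 * √0.160 ≈ 7.100 * 0.400 ≈ 2.840
90% CI: 45.200 ± 4.672 ≈ (40.528, 49.872)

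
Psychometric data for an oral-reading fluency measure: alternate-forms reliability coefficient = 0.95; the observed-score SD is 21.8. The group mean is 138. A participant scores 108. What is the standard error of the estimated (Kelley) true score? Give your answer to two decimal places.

4.75

SE_est = SD * √(r(1 − r)) = 21.80000 * √0.04750 ≈ 21.80000 * 0.21794 ≈ 4.75120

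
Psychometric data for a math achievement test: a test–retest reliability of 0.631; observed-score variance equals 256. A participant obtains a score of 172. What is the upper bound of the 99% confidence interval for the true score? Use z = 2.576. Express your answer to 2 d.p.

197.04

σ = 256^(1/2) = 16.0000
SEM = 16.0000·√(1 − 0.6310) ≃ 9.7193
2.576 · SEM ≃ 25.0368
Upper limit = 172 + 25.0368 ≃ 197.0368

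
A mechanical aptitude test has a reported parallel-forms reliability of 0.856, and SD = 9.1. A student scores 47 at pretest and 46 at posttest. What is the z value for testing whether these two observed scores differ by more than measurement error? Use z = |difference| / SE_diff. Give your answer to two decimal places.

0.20

SEM = 9.10000 × √(1 − 0.85600) = 9.10000 × √0.14400 ≈ 9.10000 × 0.37947 ≈ 3.45321
SE_diff = SEM × √2 ≈ 3.45321 × 1.41421 ≈ 4.88357
z = |47 − 46| / 4.88357 = 1 / 4.88357 ≈ 0.20477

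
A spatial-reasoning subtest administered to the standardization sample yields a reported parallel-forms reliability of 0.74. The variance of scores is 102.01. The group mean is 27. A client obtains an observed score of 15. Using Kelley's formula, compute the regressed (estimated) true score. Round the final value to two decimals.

18.12

T̂ = r·X + (1 − r)·M = 0.740·15 + 0.260·27 = 11.100 + 7.020 ≃ 18.120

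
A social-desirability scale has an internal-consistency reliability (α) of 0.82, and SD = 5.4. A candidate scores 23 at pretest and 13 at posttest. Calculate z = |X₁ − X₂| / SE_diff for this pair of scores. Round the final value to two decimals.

3.09

SEM = 5.4000·√(1 − 0.8200) ≈ 2.2910
Standard error of the difference = 2.2910·√2 ≈ 3.2400
z = 10 / 3.2400 ≈ 3.0864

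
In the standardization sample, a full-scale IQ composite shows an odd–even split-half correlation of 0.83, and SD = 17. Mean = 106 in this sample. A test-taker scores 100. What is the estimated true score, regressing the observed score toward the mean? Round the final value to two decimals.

100.56

Full-length reliability (Spearman-Brown) = 2(0.83)/(1+0.83) ≃ 0.9071
T̂ = 0.9071(100) + 0.0929(106) ≃ 100.5574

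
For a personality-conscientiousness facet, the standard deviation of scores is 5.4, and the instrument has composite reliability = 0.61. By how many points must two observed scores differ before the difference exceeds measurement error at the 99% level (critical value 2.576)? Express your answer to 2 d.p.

12.29

SEM = 5.4000·√(1 − 0.6100) ≈ 3.3723
SE_diff = SEM · √2 ≈ 3.3723 · 1.4142 ≈ 4.7692
Minimum reliable difference = 2.576 · SE_diff ≈ 2.576 · 4.7692 ≈ 12.2853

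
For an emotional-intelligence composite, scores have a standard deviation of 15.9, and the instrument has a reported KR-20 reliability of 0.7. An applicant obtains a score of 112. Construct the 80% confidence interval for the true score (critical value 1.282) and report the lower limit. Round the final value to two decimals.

100.84

SEM = 15.90000 * √(1 − 0.70000) = 15.90000 * √0.30000 ≃ 15.90000 * 0.54772 ≃ 8.70879
Margin = 1.282 * 8.70879 ≃ 11.16467
Lower bound: 112 − 11.16467 = 100.83533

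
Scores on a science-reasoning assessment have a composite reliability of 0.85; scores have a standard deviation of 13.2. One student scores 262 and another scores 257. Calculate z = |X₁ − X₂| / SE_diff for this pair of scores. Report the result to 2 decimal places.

SEM = 13.200 · √(1 − 0.850) = 13.200 · √0.150 ≃ 13.200 · 0.387 ≃ 5.112
Standard error of the difference = 5.112·√2 ≃ 7.230
z = 5 / 7.230 ≃ 0.692

0.69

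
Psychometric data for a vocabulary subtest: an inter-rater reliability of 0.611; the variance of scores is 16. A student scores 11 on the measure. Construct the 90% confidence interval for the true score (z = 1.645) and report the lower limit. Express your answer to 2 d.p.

6.90

SD = √16 ≈ 4.000
SEM = 4.000 × √(1 − 0.611) = 4.000 × √0.389 ≈ 4.000 × 0.624 ≈ 2.495
1.645 × SEM ≈ 4.104
Lower limit = 11 − 4.104 ≈ 6.896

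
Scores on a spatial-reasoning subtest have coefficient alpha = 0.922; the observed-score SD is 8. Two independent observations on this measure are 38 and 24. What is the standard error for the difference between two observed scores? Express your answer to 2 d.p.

SEM = 8.000 * √(1 − 0.922) = 8.000 * √0.078 ≈ 8.000 * 0.279 ≈ 2.234
Standard error of the difference = 2.234·√2 ≈ 3.160

3.16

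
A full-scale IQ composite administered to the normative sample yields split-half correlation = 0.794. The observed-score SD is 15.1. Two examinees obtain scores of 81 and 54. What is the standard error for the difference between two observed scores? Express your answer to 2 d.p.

Full-length reliability (Spearman-Brown) = 2(0.794)/(1+0.794) ≃ 0.885
SEM = 15.100×√(1 − 0.885) ≃ 5.117
Standard error of the difference = 5.117·√2 ≃ 7.236

7.24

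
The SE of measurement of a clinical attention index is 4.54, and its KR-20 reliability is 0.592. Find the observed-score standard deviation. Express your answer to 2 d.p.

σ = SEM·(1 − r)^(−1/2) ≈ 4.54*1.566 ≈ 7.108

7.11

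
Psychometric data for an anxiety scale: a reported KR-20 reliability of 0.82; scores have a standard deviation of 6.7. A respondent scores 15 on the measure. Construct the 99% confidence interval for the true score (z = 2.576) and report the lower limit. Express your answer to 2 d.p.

The standard error of measurement is 6.700×√(1 − 0.820) ≈ 6.700×0.424 ≈ 2.843.
Half-width = 2.576×2.843 ≈ 7.322
Lower limit = 15 − 7.322 ≈ 7.678

7.68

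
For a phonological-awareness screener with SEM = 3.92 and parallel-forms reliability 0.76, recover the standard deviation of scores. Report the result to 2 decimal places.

σ = SEM·(1 − r)^(−1/2) ≈ 3.92*2.0412 ≈ 8.0017

8.00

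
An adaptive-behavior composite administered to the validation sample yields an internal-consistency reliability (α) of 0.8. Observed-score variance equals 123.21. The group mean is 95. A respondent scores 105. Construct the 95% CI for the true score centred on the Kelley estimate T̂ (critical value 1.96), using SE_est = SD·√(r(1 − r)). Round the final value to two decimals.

SD = √123.21 = 11.100
T̂ = 0.800(105) + 0.200(95) ≈ 103.000
SE_est = SD × √(r(1 − r)) = 11.100 × √0.160 ≈ 11.100 × 0.400 ≈ 4.440
95% CI: 103.000 ± 8.702 ≈ (94.298, 111.702)

[94.30, 111.70]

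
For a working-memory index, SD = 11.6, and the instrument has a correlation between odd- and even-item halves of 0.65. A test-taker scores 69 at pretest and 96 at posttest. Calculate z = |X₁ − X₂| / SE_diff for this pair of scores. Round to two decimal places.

3.57

Full-length reliability (Spearman-Brown) = 2(0.65)/(1+0.65) ≈ 0.788
The standard error of measurement is 11.600·√(1 − 0.788) ≈ 11.600·0.461 ≈ 5.343.
Standard error of the difference = 5.343·√2 ≈ 7.556
z = 27 / 7.556 ≈ 3.574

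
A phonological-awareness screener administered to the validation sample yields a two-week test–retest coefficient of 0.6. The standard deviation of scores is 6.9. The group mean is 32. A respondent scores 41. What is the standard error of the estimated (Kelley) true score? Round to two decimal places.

SE_est = 6.9000·√(0.6000·0.4000) ≃ 3.3803

3.38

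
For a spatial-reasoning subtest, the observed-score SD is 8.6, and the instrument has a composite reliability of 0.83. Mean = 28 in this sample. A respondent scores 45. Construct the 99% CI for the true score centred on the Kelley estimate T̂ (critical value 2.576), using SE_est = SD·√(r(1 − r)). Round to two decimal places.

Estimated true score = 0.8300·45 + (1 − 0.8300)·28 ≈ 42.1100
SE_est = SD · √(r(1 − r)) = 8.6000 · √0.1411 ≈ 8.6000 · 0.3756 ≈ 3.2304
99% CI: 42.1100 ± 8.3216 ≈ (33.7884, 50.4316)

[33.79, 50.43]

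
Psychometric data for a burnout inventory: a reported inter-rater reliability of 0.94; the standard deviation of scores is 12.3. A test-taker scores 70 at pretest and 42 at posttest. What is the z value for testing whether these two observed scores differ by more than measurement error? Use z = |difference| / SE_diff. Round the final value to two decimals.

SEM = 12.3000 * √(1 − 0.9400) = 12.3000 * √0.0600 ≈ 12.3000 * 0.2449 ≈ 3.0129
SE_diff = √2 * SEM ≈ 4.2608
z = 28 / 4.2608 ≈ 6.5715

6.57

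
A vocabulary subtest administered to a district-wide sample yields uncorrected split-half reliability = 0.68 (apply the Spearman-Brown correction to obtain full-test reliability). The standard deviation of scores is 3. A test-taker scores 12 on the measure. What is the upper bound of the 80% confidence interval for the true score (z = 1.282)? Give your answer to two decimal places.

r_full = 2·0.68 / (1 + 0.68) ≃ 0.80952
SEM = 3.00000×√(1 − 0.80952) ≃ 1.30931
Margin = 1.282 × 1.30931 ≃ 1.67853
Upper bound: 12 + 1.67853 = 13.67853

13.68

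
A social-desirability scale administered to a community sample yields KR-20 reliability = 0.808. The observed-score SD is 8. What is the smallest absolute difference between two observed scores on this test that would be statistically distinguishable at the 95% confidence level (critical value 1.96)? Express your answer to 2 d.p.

9.72

The standard error of measurement is 8.000×√(1 − 0.808) ≈ 8.000×0.438 ≈ 3.505.
SE_diff = SEM × √2 ≈ 3.505 × 1.414 ≈ 4.957
Minimum reliable difference = 1.96 × SE_diff ≈ 1.96 × 4.957 ≈ 9.717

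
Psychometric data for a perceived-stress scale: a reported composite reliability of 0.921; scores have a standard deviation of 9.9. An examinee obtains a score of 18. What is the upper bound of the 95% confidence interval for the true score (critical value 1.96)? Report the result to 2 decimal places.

23.45

SEM = 9.9000*√(1 − 0.9210) ≈ 2.7826
Margin = 1.96 * 2.7826 ≈ 5.4539
Upper limit = 18 + 5.4539 ≈ 23.4539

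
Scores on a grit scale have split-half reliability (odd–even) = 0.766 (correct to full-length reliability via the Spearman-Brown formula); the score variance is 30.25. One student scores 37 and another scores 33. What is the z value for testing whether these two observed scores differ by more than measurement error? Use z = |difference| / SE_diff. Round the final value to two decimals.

SD = √30.25 ≈ 5.50000
r_full = 2·0.766 / (1 + 0.766) ≈ 0.86750
SEM = 5.50000 * √(1 − 0.86750) = 5.50000 * √0.13250 ≈ 5.50000 * 0.36401 ≈ 2.00205
Standard error of the difference = 2.00205·√2 ≈ 2.83133
z = 4 / 2.83133 ≈ 1.41276

1.41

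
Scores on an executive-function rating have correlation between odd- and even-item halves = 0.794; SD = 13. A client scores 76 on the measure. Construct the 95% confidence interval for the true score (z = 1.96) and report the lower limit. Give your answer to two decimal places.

Full-length reliability (Spearman-Brown) = 2(0.794)/(1+0.794) ≈ 0.885
SEM = 13.000 × √(1 − 0.885) = 13.000 × √0.115 ≈ 13.000 × 0.339 ≈ 4.405
1.96 × SEM ≈ 8.634
Lower bound: 76 − 8.634 = 67.366

67.37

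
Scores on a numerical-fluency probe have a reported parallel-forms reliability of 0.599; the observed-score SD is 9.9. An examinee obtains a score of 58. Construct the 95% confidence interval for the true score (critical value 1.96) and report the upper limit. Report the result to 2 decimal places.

70.29

The standard error of measurement is 9.90000×√(1 − 0.59900) ≈ 9.90000×0.63325 ≈ 6.26913.
1.96 × SEM ≈ 12.28750
Upper bound: 58 + 12.28750 = 70.28750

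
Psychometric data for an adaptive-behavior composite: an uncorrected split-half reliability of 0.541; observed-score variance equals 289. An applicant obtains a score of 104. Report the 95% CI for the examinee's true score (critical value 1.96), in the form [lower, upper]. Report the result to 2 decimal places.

[85.82, 122.18]

SD = √289 ≃ 17.0000
Full-length reliability (Spearman-Brown) = 2(0.541)/(1+0.541) ≃ 0.7021
SEM = 17.0000×√(1 − 0.7021) ≃ 9.2780
Half-width = 1.96×9.2780 ≃ 18.1849
CI = 104 ± 18.1849 → [85.8151, 122.1849]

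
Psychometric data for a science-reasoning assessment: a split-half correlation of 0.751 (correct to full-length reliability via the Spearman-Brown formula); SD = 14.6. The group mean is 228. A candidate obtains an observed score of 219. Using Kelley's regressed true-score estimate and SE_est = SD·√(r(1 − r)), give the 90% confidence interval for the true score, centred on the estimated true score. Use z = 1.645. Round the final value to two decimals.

r_full = 2·0.751 / (1 + 0.751) ≈ 0.8578
T̂ = r·X + (1 − r)·M = 0.8578·219 + 0.1422·228 ≈ 187.8572 + 32.4226 ≈ 220.2798
SE_est = SD · √(r(1 − r)) = 14.6000 · √0.1220 ≈ 14.6000 · 0.3493 ≈ 5.0992
90% CI: 220.2798 ± 8.3882 ≈ (211.8917, 228.6680)

[211.89, 228.67]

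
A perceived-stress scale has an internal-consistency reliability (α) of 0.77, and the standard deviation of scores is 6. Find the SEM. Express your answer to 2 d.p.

SEM = 6.000 · √(1 − 0.770) = 6.000 · √0.230 ≈ 6.000 · 0.480 ≈ 2.877

2.88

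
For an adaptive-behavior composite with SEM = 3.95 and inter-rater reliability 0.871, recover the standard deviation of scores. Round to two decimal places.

SD = 3.95 / √(1 − 0.871) ≈ 10.99771

11.00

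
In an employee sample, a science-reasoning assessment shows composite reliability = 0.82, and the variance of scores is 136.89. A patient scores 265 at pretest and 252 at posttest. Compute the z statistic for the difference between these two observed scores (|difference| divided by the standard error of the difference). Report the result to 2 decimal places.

σ = 136.89^(1/2) = 11.7000
The standard error of measurement is 11.7000*√(1 − 0.8200) ≃ 11.7000*0.4243 ≃ 4.9639.
SE_diff = √2 * SEM ≃ 7.0200
z = 13 / 7.0200 ≃ 1.8519

1.85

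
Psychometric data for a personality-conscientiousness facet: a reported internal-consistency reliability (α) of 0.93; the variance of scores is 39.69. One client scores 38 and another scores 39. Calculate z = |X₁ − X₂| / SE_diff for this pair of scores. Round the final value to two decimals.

0.42

SD = √39.69 = 6.3000
SEM = 6.3000·√(1 − 0.9300) ≃ 1.6668
SE_diff = √2 · SEM ≃ 2.3572
z = |38 − 39| / 2.3572 = 1 / 2.3572 ≃ 0.4242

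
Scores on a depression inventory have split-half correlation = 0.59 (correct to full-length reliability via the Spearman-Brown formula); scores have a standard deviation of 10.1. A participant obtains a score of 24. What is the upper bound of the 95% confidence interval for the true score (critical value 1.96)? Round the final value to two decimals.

Full-length reliability (Spearman-Brown) = 2(0.59)/(1+0.59) ≈ 0.7421
SEM = 10.1000 × √(1 − 0.7421) = 10.1000 × √0.2579 ≈ 10.1000 × 0.5078 ≈ 5.1288
Half-width = 1.96×5.1288 ≈ 10.0524
Upper limit = 24 + 10.0524 ≈ 34.0524

34.05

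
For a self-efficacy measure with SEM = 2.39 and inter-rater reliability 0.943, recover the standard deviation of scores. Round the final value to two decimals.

SD = 2.39 / √(1 − 0.943) ≈ 10.0106

10.01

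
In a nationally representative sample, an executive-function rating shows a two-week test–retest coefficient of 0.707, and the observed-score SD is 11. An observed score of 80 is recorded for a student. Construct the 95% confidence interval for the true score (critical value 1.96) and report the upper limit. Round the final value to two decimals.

91.67

The standard error of measurement is 11.0000×√(1 − 0.7070) ≈ 11.0000×0.5413 ≈ 5.9542.
Half-width = 1.96×5.9542 ≈ 11.6703
Upper limit = 80 + 11.6703 ≈ 91.6703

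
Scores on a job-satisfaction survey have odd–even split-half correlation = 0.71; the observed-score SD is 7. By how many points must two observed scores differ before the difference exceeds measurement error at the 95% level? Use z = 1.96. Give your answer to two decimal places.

7.99

Full-length reliability (Spearman-Brown) = 2(0.71)/(1+0.71) ≃ 0.8304
SEM = 7.0000 × √(1 − 0.8304) = 7.0000 × √0.1696 ≃ 7.0000 × 0.4118 ≃ 2.8827
SE_diff = SEM × √2 ≃ 2.8827 × 1.4142 ≃ 4.0767
Minimum reliable difference = 1.96 × SE_diff ≃ 1.96 × 4.0767 ≃ 7.9904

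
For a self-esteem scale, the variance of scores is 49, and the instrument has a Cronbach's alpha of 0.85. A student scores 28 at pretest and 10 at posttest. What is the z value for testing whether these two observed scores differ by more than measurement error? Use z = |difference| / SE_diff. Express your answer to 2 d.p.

SD = √49 ≈ 7.00000
SEM = 7.00000 × √(1 − 0.85000) = 7.00000 × √0.15000 ≈ 7.00000 × 0.38730 ≈ 2.71109
SE_diff = √2 × SEM ≈ 3.83406
z = 18 / 3.83406 ≈ 4.69476

4.69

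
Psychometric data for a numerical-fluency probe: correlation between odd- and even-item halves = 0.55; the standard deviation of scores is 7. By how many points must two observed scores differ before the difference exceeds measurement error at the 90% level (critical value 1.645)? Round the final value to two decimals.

8.77

Full-length reliability (Spearman-Brown) = 2(0.55)/(1+0.55) ≈ 0.710
SEM = 7.000*√(1 − 0.710) ≈ 3.772
SE_diff = SEM * √2 ≈ 3.772 * 1.414 ≈ 5.334
Smallest detectable difference = 1.645*5.334 ≈ 8.774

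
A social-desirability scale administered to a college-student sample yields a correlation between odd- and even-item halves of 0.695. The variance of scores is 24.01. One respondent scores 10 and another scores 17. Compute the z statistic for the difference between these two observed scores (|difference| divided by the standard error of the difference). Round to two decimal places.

SD = √24.01 ≃ 4.9000
Spearman-Brown: r = 2(0.695) / (1 + 0.695) = 1.3900 / 1.6950 ≃ 0.8201
The standard error of measurement is 4.9000*√(1 − 0.8201) ≃ 4.9000*0.4242 ≃ 2.0786.
Standard error of the difference = 2.0786·√2 ≃ 2.9395
z = 7 / 2.9395 ≃ 2.3813

2.38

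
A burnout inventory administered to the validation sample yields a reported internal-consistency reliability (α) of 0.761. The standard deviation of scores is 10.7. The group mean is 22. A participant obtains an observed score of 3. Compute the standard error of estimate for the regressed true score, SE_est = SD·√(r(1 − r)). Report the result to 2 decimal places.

SE_est = 10.700×√(0.761×0.239) ≈ 4.563

4.56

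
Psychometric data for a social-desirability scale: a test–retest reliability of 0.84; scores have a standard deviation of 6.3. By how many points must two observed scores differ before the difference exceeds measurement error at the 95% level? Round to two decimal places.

6.99

SEM = 6.30000 × √(1 − 0.84000) = 6.30000 × √0.16000 ≈ 6.30000 × 0.40000 ≈ 2.52000
Standard error of the difference = 2.52000·√2 ≈ 3.56382
Minimum reliable difference = 1.96 × SE_diff ≈ 1.96 × 3.56382 ≈ 6.98508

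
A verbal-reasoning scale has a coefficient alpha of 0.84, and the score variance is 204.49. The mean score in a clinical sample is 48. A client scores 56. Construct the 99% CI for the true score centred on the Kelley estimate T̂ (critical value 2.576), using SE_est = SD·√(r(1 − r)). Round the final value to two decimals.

σ = 204.49^(1/2) = 14.30000
T̂ = r·X + (1 − r)·M = 0.84000×56 + 0.16000×48 = 47.04000 + 7.68000 ≃ 54.72000
SE_est = 14.30000×√(0.84000×0.16000) ≃ 5.24247
99% CI: 54.72000 ± 13.50459 ≃ (41.21541, 68.22459)

[41.22, 68.22]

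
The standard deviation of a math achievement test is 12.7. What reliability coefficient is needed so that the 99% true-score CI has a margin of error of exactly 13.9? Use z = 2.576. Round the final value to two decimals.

0.82

SEM needed = half-width / z = 13.9/2.576 ≃ 5.39596
r = 1 − (SEM / SD)² = 1 − (5.39596 / 12.7)² ≃ 1 − 0.18052 ≃ 0.81948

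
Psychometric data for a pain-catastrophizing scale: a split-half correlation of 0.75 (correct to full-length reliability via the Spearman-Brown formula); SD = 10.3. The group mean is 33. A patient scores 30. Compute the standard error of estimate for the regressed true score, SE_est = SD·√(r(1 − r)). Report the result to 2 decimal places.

3.60

r_full = 2·0.75 / (1 + 0.75) ≈ 0.857
SE_est = SD * √(r(1 − r)) = 10.300 * √0.122 ≈ 10.300 * 0.350 ≈ 3.604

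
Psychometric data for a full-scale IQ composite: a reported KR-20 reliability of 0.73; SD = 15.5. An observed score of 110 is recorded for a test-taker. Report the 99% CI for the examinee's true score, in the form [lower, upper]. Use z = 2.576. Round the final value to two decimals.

SEM = 15.50000 × √(1 − 0.73000) = 15.50000 × √0.27000 ≃ 15.50000 × 0.51962 ≃ 8.05404
2.576 × SEM ≃ 20.74720
Interval: (89.25280, 130.74720)

[89.25, 130.75]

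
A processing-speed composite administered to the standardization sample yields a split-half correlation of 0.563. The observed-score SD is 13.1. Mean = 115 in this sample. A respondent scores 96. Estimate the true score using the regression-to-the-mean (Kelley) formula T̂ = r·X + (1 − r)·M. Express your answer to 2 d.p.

101.31

Spearman-Brown: r = 2(0.563) / (1 + 0.563) = 1.12600 / 1.56300 ≈ 0.72041
T̂ = 0.72041(96) + 0.27959(115) ≈ 101.31222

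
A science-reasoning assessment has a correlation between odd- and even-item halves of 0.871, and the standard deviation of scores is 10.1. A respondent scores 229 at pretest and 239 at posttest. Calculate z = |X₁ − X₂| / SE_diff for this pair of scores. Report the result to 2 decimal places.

Spearman-Brown: r = 2(0.871) / (1 + 0.871) = 1.742 / 1.871 ≈ 0.931
SEM = 10.100·√(1 − 0.931) ≈ 2.652
Standard error of the difference = 2.652·√2 ≈ 3.751
z = |229 − 239| / 3.751 = 10 / 3.751 ≈ 2.666

2.67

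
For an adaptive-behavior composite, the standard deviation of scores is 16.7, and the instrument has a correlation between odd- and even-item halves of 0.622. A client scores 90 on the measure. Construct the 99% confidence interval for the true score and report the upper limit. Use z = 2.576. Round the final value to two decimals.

Spearman-Brown: r = 2(0.622) / (1 + 0.622) = 1.244 / 1.622 ≃ 0.767
SEM = 16.700·√(1 − 0.767) ≃ 8.062
Half-width = 2.576·8.062 ≃ 20.767
Upper limit = 90 + 20.767 ≃ 110.767

110.77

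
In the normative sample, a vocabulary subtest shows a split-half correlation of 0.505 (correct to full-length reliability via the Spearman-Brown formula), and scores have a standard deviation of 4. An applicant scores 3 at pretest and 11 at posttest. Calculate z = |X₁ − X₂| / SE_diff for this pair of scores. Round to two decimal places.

Full-length reliability (Spearman-Brown) = 2(0.505)/(1+0.505) ≈ 0.67110
SEM = 4.00000×√(1 − 0.67110) ≈ 2.29400
SE_diff = √2 × SEM ≈ 3.24421
z = 8 / 3.24421 ≈ 2.46593

2.47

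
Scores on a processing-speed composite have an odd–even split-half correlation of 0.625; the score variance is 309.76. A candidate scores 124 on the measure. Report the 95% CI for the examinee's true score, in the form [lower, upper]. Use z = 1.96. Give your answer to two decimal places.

SD = √309.76 ≈ 17.6000
Full-length reliability (Spearman-Brown) = 2(0.625)/(1+0.625) ≈ 0.7692
The standard error of measurement is 17.6000×√(1 − 0.7692) ≈ 17.6000×0.4804 ≈ 8.4548.
Half-width = 1.96×8.4548 ≈ 16.5713
95% CI: 124 ± 16.5713 = [107.4287, 140.5713]

[107.43, 140.57]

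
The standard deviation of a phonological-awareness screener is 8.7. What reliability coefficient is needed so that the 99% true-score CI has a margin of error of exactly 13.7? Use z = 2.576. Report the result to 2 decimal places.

0.63

Required SEM = 13.7 / 2.576 ≈ 5.3183
r = 1 − (SEM / SD)² = 1 − (5.3183 / 8.7)² ≈ 1 − 0.3737 ≈ 0.6263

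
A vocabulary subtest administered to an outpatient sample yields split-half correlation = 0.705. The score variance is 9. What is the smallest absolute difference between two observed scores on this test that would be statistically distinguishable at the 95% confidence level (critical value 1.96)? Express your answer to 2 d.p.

SD = √9 ≈ 3.000
r_full = 2·0.705 / (1 + 0.705) ≈ 0.827
SEM = 3.000 × √(1 − 0.827) = 3.000 × √0.173 ≈ 3.000 × 0.416 ≈ 1.248
SE_diff = √2 × SEM ≈ 1.765
Smallest detectable difference = 1.96×1.765 ≈ 3.459

3.46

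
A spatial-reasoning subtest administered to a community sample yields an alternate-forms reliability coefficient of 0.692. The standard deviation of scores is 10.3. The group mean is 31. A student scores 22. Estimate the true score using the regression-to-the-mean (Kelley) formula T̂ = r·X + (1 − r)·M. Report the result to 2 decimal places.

Estimated true score = 0.692·22 + (1 − 0.692)·31 ≈ 24.772

24.77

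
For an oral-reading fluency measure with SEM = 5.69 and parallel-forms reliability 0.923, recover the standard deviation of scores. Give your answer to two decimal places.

σ = SEM·(1 − r)^(−1/2) ≈ 5.69×3.604 ≈ 20.505

20.51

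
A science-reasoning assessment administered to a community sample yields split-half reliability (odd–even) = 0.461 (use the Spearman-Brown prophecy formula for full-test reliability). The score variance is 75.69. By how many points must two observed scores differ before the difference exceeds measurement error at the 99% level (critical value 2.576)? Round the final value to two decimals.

σ = 75.69^(1/2) = 8.7000
Spearman-Brown: r = 2(0.461) / (1 + 0.461) = 0.9220 / 1.4610 ≈ 0.6311
SEM = 8.7000*√(1 − 0.6311) ≈ 5.2843
Standard error of the difference = 5.2843·√2 ≈ 7.4731
Smallest detectable difference = 2.576*7.4731 ≈ 19.2508

19.25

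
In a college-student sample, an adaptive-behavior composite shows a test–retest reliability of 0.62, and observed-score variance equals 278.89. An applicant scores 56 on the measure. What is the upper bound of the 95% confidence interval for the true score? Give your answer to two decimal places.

76.18

SD = √278.89 ≃ 16.700
SEM = 16.700 × √(1 − 0.620) = 16.700 × √0.380 ≃ 16.700 × 0.616 ≃ 10.295
Margin = 1.96 × 10.295 ≃ 20.177
Upper bound: 56 + 20.177 = 76.177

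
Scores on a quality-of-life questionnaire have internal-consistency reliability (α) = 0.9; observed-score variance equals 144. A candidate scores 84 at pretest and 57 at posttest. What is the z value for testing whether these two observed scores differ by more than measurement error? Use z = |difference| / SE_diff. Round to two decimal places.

5.03

σ = 144^(1/2) = 12.0000
The standard error of measurement is 12.0000·√(1 − 0.9000) ≈ 12.0000·0.3162 ≈ 3.7947.
SE_diff = √2 · SEM ≈ 5.3666
z = 27 / 5.3666 ≈ 5.0312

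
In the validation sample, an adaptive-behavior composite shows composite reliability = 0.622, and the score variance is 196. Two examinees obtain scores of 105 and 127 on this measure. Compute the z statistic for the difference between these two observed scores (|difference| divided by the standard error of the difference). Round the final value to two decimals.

σ = 196^(1/2) = 14.0000
SEM = 14.0000×√(1 − 0.6220) ≃ 8.6074
SE_diff = √2 × SEM ≃ 12.1728
z = |105 − 127| / 12.1728 = 22 / 12.1728 ≃ 1.8073

1.81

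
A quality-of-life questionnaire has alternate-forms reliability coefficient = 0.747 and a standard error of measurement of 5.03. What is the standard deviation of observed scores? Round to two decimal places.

10.00

σ = SEM·(1 − r)^(−1/2) ≈ 5.03×1.98811 ≈ 10.00018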